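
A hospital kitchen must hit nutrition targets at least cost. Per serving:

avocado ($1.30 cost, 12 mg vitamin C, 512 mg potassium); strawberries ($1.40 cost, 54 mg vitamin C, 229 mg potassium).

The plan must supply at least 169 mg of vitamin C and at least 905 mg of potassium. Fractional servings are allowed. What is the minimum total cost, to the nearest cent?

$4.79

The cheapest plan sits at a corner of the feasible region — with two constraints it uses at most two foods.
avocado only: max(169/12, 905/512) = 14.08 servings → $18.31.
strawberries only: max(169/54, 905/229) = 3.952 servings → $5.53.
avocado + strawberries with both tight: 0.4084 servings and 3.039 servings → $4.79.
Cheapest feasible corner: $4.79.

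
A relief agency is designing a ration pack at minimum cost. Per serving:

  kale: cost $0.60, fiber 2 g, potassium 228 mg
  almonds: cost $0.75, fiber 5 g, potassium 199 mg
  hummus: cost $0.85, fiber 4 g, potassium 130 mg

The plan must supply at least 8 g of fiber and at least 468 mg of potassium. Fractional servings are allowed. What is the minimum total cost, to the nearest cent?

A basic optimal solution has at most two foods positive. Try each food alone and each pair with both targets met exactly.
kale only: max(8/2, 468/228) = 4 servings → $2.40.
almonds only: max(8/5, 468/199) = 2.352 servings → $1.76.
hummus only: max(8/4, 468/130) = 3.6 servings → $3.06.
kale + almonds with both tight: 1.008 servings and 1.197 servings → $1.50.
kale + hummus with both tight: 1.276 servings and 1.362 servings → $1.92.
almonds + hummus: the both-tight solution has a negative serving — not a feasible corner.
Cheapest feasible corner: $1.50.

$1.50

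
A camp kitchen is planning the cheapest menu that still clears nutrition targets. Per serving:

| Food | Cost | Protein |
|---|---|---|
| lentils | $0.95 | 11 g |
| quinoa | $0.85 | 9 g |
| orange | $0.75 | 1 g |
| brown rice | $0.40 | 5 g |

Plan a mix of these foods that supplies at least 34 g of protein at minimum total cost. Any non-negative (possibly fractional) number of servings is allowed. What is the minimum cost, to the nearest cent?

$2.72

Cost per g of protein: brown rice $0.0800, lentils $0.0864, quinoa $0.0944, orange $0.7500.
With no serving limits, use only brown rice: 34 g / 5 g = 6.8 servings × $0.40 = $2.72.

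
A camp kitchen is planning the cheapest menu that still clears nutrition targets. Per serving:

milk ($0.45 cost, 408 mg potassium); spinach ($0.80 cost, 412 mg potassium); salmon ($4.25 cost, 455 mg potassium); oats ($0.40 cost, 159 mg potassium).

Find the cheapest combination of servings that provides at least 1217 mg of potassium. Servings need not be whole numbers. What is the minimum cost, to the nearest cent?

$1.34

Cost per mg of potassium: milk $0.0011, spinach $0.0019, oats $0.0025, salmon $0.0093.
With no serving limits, use only milk: 1217 mg / 408 mg = 2.983 servings × $0.45 = $1.34.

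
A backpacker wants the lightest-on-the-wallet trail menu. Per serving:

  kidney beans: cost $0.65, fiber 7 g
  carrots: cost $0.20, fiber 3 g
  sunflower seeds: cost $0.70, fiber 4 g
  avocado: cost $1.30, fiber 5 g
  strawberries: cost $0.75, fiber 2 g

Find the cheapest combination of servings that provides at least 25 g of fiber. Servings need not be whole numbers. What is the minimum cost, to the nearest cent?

Cost per g of fiber: carrots $0.0667, kidney beans $0.0929, sunflower seeds $0.1750, avocado $0.2600, strawberries $0.3750.
With no serving limits, use only carrots: 25 g / 3 g = 8.333 servings × $0.20 = $1.67.

$1.67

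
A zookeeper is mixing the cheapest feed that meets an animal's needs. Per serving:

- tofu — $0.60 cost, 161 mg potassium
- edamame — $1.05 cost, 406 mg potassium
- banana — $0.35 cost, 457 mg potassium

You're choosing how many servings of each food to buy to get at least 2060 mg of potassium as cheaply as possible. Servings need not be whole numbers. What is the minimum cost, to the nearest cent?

$1.58

Cost per mg of potassium: banana $0.0008, edamame $0.0026, tofu $0.0037.
With no serving limits, use only banana: 2060 mg / 457 mg = 4.508 servings × $0.35 = $1.58.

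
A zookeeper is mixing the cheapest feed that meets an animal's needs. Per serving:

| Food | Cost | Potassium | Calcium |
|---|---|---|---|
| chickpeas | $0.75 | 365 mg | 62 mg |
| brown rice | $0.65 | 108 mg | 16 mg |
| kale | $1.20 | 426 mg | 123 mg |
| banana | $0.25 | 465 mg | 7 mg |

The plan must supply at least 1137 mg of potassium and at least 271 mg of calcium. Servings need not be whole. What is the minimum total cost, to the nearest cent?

The cheapest plan sits at a corner of the feasible region — with two constraints it uses at most two foods.
chickpeas only: max(1137/365, 271/62) = 4.371 servings → $3.28.
brown rice only: max(1137/108, 271/16) = 16.94 servings → $11.01.
kale only: max(1137/426, 271/123) = 2.669 servings → $3.20.
banana only: max(1137/465, 271/7) = 38.71 servings → $9.68.
chickpeas + brown rice: intersection lies outside the first quadrant.
chickpeas + kale with both tight: 1.32 servings and 1.538 servings → $2.84.
chickpeas + banana with both targets exact would need a negative amount; discard.
brown rice + kale with both tight: 3.773 servings and 1.712 servings → $4.51.
brown rice + banana with both targets exact would need a negative amount; discard.
kale + banana with both tight: 2.178 servings and 0.4502 servings → $2.73.
So the least-cost plan costs $2.73.

$2.73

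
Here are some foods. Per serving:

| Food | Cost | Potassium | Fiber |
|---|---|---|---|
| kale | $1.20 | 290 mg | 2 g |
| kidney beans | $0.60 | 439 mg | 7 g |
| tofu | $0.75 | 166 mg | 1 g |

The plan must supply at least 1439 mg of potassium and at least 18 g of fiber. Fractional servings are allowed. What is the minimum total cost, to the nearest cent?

$1.97

For a min-cost LP with two ≥-constraints, a basic feasible solution has at most two positive variables.
kale only: max(1439/290, 18/2) = 9 servings → $10.80.
kidney beans only: max(1439/439, 18/7) = 3.278 servings → $1.97.
tofu only: max(1439/166, 18/1) = 18 servings → $13.50.
kale + kidney beans with both tight: 1.885 servings and 2.033 servings → $3.48.
kale + tofu with both targets exact would need a negative amount; discard.
kidney beans + tofu with both tight: 2.142 servings and 3.003 servings → $3.54.
The minimum over all feasible corners is $1.97.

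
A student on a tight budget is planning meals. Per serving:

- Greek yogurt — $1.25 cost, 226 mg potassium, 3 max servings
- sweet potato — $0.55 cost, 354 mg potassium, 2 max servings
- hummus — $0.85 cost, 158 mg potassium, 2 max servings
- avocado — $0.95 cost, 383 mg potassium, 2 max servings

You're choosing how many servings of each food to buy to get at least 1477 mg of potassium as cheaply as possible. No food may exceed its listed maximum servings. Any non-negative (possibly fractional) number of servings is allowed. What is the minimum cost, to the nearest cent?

$3.02

Cost per mg of potassium: sweet potato $0.0016, avocado $0.0025, hummus $0.0054, Greek yogurt $0.0055.
Take 2 servings of sweet potato: +708.0 mg potassium for $1.10 (total $1.10, still need 769.0 mg).
Take 2 servings of avocado: +766.0 mg potassium for $1.90 (total $3.00, still need 3.0 mg).
Take 0.01899 servings of hummus: +3.0 mg potassium for $0.02 (total $3.02, still need 0.0 mg).
Filling from the cheapest source first is optimal under one linear minimum: $3.02.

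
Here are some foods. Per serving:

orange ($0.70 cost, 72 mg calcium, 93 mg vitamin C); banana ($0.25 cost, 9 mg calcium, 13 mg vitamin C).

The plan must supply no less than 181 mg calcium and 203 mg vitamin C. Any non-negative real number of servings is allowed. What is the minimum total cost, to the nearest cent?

$1.76

For a min-cost LP with two ≥-constraints, a basic feasible solution has at most two positive variables.
orange only: max(181/72, 203/93) = 2.514 servings → $1.76.
banana only: max(181/9, 203/13) = 20.11 servings → $5.03.
orange + banana: the both-tight solution has a negative serving — not a feasible corner.
So the least-cost plan costs $1.76.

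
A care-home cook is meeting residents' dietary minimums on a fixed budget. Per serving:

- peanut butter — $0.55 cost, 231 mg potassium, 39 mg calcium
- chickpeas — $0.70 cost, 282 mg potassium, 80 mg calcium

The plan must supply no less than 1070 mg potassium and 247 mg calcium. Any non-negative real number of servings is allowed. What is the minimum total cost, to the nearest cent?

$2.61

The cheapest plan sits at a corner of the feasible region — with two constraints it uses at most two foods.
peanut butter only: max(1070/231, 247/39) = 6.333 servings → $3.48.
chickpeas only: max(1070/282, 247/80) = 3.794 servings → $2.66.
peanut butter + chickpeas with both tight: 2.131 servings and 2.049 servings → $2.61.
The minimum over all feasible corners is $2.61.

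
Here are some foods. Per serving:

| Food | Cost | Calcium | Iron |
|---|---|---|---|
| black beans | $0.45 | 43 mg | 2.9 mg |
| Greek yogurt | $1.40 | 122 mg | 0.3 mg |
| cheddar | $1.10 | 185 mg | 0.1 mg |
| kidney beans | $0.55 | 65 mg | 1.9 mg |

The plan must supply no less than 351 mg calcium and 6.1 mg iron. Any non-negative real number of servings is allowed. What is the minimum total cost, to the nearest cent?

$2.49

An LP optimum is at a vertex; with two nutrient constraints at most two foods are used. Check each candidate.
black beans only: max(351/43, 6.1/2.9) = 8.163 servings → $3.67.
Greek yogurt only: max(351/122, 6.1/0.3) = 20.33 servings → $28.47.
cheddar only: max(351/185, 6.1/0.1) = 61 servings → $67.10.
kidney beans only: max(351/65, 6.1/1.9) = 5.4 servings → $2.97.
black beans + Greek yogurt with both tight: 1.874 servings and 2.216 servings → $3.95.
black beans + cheddar with both tight: 2.054 servings and 1.42 servings → $2.49.
black beans + kidney beans: the both-tight solution has a negative serving — not a feasible corner.
Greek yogurt + cheddar with both targets exact would need a negative amount; discard.
Greek yogurt + kidney beans with both tight: 1.274 servings and 3.009 servings → $3.44.
cheddar + kidney beans with both tight: 0.7838 servings and 3.169 servings → $2.61.
The minimum over all feasible corners is $2.49.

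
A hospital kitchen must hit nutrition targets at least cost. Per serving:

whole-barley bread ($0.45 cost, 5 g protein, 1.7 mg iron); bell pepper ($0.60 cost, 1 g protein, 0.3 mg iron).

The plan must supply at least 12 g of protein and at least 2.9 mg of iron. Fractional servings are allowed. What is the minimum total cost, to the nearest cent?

For a min-cost LP with two ≥-constraints, a basic feasible solution has at most two positive variables.
whole-barley bread only: max(12/5, 2.9/1.7) = 2.4 servings → $1.08.
bell pepper only: max(12/1, 2.9/0.3) = 12 servings → $7.20.
whole-barley bread + bell pepper: the both-tight solution has a negative serving — not a feasible corner.
So the least-cost plan costs $1.08.

$1.08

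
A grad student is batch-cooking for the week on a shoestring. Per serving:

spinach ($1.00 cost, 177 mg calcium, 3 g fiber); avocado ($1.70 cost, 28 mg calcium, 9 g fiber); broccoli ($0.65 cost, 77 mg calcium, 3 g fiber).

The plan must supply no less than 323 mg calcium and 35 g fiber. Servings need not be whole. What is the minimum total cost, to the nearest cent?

spinach only: max(323/177, 35/3) = 11.67 servings → $11.67.
avocado only: max(323/28, 35/9) = 11.54 servings → $19.61.
broccoli only: max(323/77, 35/3) = 11.67 servings → $7.58.
spinach + avocado with both tight: 1.277 servings and 3.463 servings → $7.16.
spinach + broccoli with both targets exact would need a negative amount; discard.
avocado + broccoli with both tight: 2.834 servings and 3.164 servings → $6.87.
Cheapest feasible corner: $6.87.

$6.87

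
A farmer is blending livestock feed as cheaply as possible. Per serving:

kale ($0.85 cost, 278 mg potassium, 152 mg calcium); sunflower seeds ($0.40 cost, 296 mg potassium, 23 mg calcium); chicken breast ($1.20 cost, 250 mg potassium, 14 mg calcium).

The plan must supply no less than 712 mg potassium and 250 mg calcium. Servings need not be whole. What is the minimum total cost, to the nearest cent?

An LP optimum is at a vertex; with two nutrient constraints at most two foods are used. Check each candidate.
kale only: max(712/278, 250/152) = 2.561 servings → $2.18.
sunflower seeds only: max(712/296, 250/23) = 10.87 servings → $4.35.
chicken breast only: max(712/250, 250/14) = 17.86 servings → $21.43.
kale + sunflower seeds with both tight: 1.493 servings and 1.003 servings → $1.67.
kale + chicken breast with both tight: 1.54 servings and 1.135 servings → $2.67.
sunflower seeds + chicken breast: intersection lies outside the first quadrant.
So the least-cost plan costs $1.67.

$1.67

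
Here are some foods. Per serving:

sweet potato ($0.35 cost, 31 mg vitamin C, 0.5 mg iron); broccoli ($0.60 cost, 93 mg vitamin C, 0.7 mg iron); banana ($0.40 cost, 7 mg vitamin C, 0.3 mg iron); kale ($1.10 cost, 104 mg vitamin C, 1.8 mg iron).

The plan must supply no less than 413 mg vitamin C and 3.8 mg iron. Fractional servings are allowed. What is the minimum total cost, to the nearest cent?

Compare the cost at each extreme point of the feasible region.
sweet potato only: max(413/31, 3.8/0.5) = 13.32 servings → $4.66.
broccoli only: max(413/93, 3.8/0.7) = 5.429 servings → $3.26.
banana only: max(413/7, 3.8/0.3) = 59 servings → $23.60.
kale only: max(413/104, 3.8/1.8) = 3.971 servings → $4.37.
sweet potato + broccoli with both tight: 2.593 servings and 3.577 servings → $3.05.
sweet potato + banana: intersection lies outside the first quadrant.
sweet potato + kale with both targets exact would need a negative amount; discard.
broccoli + banana with both tight: 4.23 servings and 2.796 servings → $3.66.
broccoli + kale with both tight: 3.681 servings and 0.6797 servings → $2.96.
banana + kale: intersection lies outside the first quadrant.
So the least-cost plan costs $2.96.

$2.96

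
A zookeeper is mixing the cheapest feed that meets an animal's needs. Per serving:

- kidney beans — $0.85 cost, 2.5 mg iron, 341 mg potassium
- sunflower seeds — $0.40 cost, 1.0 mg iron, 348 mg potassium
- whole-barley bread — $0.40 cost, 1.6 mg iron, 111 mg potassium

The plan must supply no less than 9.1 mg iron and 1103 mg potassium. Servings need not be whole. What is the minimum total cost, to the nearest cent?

$2.53

Check every corner: each single food scaled to meet both minima, and each pair solved so both constraints bind.
kidney beans only: max(9.1/2.5, 1103/341) = 3.64 servings → $3.09.
sunflower seeds only: max(9.1/1.0, 1103/348) = 9.1 servings → $3.64.
whole-barley bread only: max(9.1/1.6, 1103/111) = 9.937 servings → $3.97.
kidney beans + sunflower seeds: the both-tight solution has a negative serving — not a feasible corner.
kidney beans + whole-barley bread with both tight: 2.815 servings and 1.289 servings → $2.91.
sunflower seeds + whole-barley bread with both tight: 1.693 servings and 4.629 servings → $2.53.
The minimum over all feasible corners is $2.53.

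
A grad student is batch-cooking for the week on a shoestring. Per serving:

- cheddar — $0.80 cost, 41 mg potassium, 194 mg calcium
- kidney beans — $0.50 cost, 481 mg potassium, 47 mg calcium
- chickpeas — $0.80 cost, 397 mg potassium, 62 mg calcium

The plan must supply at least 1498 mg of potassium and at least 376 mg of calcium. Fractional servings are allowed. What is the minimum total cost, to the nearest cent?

Check every corner: each single food scaled to meet both minima, and each pair solved so both constraints bind.
cheddar only: max(1498/41, 376/194) = 36.54 servings → $29.23.
kidney beans only: max(1498/481, 376/47) = 8 servings → $4.00.
chickpeas only: max(1498/397, 376/62) = 6.065 servings → $4.85.
cheddar + kidney beans with both tight: 1.209 servings and 3.011 servings → $2.47.
cheddar + chickpeas with both tight: 0.7572 servings and 3.695 servings → $3.56.
kidney beans + chickpeas: the both-tight solution has a negative serving — not a feasible corner.
So the least-cost plan costs $2.47.

$2.47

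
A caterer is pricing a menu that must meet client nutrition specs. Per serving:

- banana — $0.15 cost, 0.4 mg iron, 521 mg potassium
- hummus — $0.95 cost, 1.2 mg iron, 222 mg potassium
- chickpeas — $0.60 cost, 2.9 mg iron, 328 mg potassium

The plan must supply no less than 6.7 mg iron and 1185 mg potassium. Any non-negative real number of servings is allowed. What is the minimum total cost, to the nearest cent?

banana only: max(6.7/0.4, 1185/521) = 16.75 servings → $2.51.
hummus only: max(6.7/1.2, 1185/222) = 5.583 servings → $5.30.
chickpeas only: max(6.7/2.9, 1185/328) = 3.613 servings → $2.17.
banana + hummus: the both-tight solution has a negative serving — not a feasible corner.
banana + chickpeas with both tight: 0.8979 servings and 2.186 servings → $1.45.
hummus + chickpeas with both tight: 4.952 servings and 0.2614 servings → $4.86.
So the least-cost plan costs $1.45.

$1.45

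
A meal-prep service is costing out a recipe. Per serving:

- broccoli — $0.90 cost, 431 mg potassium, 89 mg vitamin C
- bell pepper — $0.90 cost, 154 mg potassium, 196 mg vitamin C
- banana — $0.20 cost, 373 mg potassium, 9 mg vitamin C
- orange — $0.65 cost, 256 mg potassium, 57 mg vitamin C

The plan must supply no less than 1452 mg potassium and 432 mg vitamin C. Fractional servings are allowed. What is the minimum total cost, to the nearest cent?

Check every corner: each single food scaled to meet both minima, and each pair solved so both constraints bind.
broccoli only: max(1452/431, 432/89) = 4.854 servings → $4.37.
bell pepper only: max(1452/154, 432/196) = 9.429 servings → $8.49.
banana only: max(1452/373, 432/9) = 48 servings → $9.60.
orange only: max(1452/256, 432/57) = 7.579 servings → $4.93.
broccoli + bell pepper with both tight: 3.081 servings and 0.8049 servings → $3.50.
broccoli + banana: the both-tight solution has a negative serving — not a feasible corner.
broccoli + orange: intersection lies outside the first quadrant.
bell pepper + banana with both tight: 2.064 servings and 3.04 servings → $2.47.
bell pepper + orange with both tight: 0.6722 servings and 5.268 servings → $4.03.
banana + orange with both targets exact would need a negative amount; discard.
Cheapest feasible corner: $2.47.

$2.47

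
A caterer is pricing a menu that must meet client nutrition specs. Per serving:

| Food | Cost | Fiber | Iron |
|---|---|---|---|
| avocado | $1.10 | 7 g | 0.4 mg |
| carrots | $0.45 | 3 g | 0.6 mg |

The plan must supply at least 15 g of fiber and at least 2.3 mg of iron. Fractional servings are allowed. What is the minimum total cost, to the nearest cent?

Two binding constraints pin down two serving amounts, so the optimal mix uses at most two foods. The candidates are each food alone (scaled to the tighter of fiber/iron) and each pair with both constraints tight.
avocado only: max(15/7, 2.3/0.4) = 5.75 servings → $6.33.
carrots only: max(15/3, 2.3/0.6) = 5 servings → $2.25.
avocado + carrots with both tight: 0.7 servings and 3.367 servings → $2.29.
The minimum over all feasible corners is $2.25.

$2.25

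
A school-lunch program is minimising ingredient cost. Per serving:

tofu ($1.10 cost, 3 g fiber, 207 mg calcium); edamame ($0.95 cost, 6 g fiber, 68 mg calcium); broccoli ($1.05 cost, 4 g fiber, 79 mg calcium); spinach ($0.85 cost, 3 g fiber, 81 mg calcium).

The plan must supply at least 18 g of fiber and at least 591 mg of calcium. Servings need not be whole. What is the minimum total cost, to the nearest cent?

$4.25

tofu only: max(18/3, 591/207) = 6 servings → $6.60.
edamame only: max(18/6, 591/68) = 8.691 servings → $8.26.
broccoli only: max(18/4, 591/79) = 7.481 servings → $7.86.
spinach only: max(18/3, 591/81) = 7.296 servings → $6.20.
tofu + edamame with both tight: 2.237 servings and 1.882 servings → $4.25.
tofu + broccoli with both tight: 1.594 servings and 3.305 servings → $5.22.
tofu + spinach with both tight: 0.8333 servings and 5.167 servings → $5.31.
edamame + broccoli with both targets exact would need a negative amount; discard.
edamame + spinach: the both-tight solution has a negative serving — not a feasible corner.
broccoli + spinach with both targets exact would need a negative amount; discard.
Cheapest feasible corner: $4.25.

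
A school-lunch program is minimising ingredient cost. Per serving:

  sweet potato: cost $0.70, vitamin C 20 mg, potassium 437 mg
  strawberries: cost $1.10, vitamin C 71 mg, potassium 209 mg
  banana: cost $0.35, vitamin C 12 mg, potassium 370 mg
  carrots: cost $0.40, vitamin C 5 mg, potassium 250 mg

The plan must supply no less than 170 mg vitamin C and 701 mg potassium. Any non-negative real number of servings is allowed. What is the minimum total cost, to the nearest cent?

$2.73

This is a tiny linear program; its minimum lies at a vertex of the feasible set. List the vertices and price them.
sweet potato only: max(170/20, 701/437) = 8.5 servings → $5.95.
strawberries only: max(170/71, 701/209) = 3.354 servings → $3.69.
banana only: max(170/12, 701/370) = 14.17 servings → $4.96.
carrots only: max(170/5, 701/250) = 34 servings → $13.60.
sweet potato + strawberries with both tight: 0.5305 servings and 2.245 servings → $2.84.
sweet potato + banana: intersection lies outside the first quadrant.
sweet potato + carrots with both targets exact would need a negative amount; discard.
strawberries + banana with both tight: 2.293 servings and 0.5993 servings → $2.73.
strawberries + carrots with both tight: 2.334 servings and 0.8525 servings → $2.91.
banana + carrots: intersection lies outside the first quadrant.
Cheapest feasible corner: $2.73.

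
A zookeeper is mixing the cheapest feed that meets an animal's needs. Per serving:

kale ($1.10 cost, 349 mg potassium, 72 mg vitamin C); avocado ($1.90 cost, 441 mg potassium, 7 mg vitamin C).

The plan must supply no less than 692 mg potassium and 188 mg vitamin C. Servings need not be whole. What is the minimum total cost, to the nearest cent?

$2.87

Check every corner: each single food scaled to meet both minima, and each pair solved so both constraints bind.
kale only: max(692/349, 188/72) = 2.611 servings → $2.87.
avocado only: max(692/441, 188/7) = 26.86 servings → $51.03.
kale + avocado with both targets exact would need a negative amount; discard.
So the least-cost plan costs $2.87.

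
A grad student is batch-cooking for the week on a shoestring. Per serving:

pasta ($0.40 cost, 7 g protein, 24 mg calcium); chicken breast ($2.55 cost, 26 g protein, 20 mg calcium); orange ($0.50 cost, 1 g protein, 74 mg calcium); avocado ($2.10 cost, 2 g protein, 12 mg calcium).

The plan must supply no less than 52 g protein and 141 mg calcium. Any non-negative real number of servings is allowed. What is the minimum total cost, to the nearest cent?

This is a tiny linear program; its minimum lies at a vertex of the feasible set. List the vertices and price them.
pasta only: max(52/7, 141/24) = 7.429 servings → $2.97.
chicken breast only: max(52/26, 141/20) = 7.05 servings → $17.98.
orange only: max(52/1, 141/74) = 52 servings → $26.00.
avocado only: max(52/2, 141/12) = 26 servings → $54.60.
pasta + chicken breast with both tight: 5.426 servings and 0.5393 servings → $3.55.
pasta + orange: intersection lies outside the first quadrant.
pasta + avocado: the both-tight solution has a negative serving — not a feasible corner.
chicken breast + orange with both tight: 1.947 servings and 1.379 servings → $5.65.
chicken breast + avocado with both tight: 1.257 servings and 9.654 servings → $23.48.
orange + avocado with both targets exact would need a negative amount; discard.
Cheapest feasible corner: $2.97.

$2.97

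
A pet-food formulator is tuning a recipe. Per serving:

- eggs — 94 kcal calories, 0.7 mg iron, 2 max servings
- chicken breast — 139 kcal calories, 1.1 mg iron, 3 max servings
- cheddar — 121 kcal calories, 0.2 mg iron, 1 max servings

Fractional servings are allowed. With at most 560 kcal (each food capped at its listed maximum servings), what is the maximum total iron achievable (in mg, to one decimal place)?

4.4 mg

Iron per kcal: chicken breast 0.007914, eggs 0.007447, cheddar 0.001653.
Take 3 servings of chicken breast: uses 417 kcal, +3.3 mg iron (running total 3.3 mg).
Take 1.521 servings of eggs: uses 143 kcal, +1.1 mg iron (running total 4.4 mg).
Filling greedily by iron-per-kcal is optimal for one linear limit, giving 4.4 mg.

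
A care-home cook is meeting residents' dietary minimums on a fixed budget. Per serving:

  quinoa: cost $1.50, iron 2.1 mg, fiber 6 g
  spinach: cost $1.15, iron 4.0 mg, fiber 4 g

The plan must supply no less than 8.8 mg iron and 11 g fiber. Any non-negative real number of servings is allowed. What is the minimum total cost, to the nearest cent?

This is a tiny linear program; its minimum lies at a vertex of the feasible set. List the vertices and price them.
quinoa only: max(8.8/2.1, 11/6) = 4.19 servings → $6.29.
spinach only: max(8.8/4.0, 11/4) = 2.75 servings → $3.16.
quinoa + spinach with both tight: 0.5641 servings and 1.904 servings → $3.04.
The minimum over all feasible corners is $3.04.

$3.04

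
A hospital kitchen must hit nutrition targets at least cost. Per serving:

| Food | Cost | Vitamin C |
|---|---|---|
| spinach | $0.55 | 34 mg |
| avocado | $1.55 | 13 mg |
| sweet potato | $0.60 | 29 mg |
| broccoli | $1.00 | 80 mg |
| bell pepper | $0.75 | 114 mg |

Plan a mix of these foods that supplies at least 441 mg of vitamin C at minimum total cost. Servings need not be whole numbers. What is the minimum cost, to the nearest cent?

Cost per mg of vitamin C: bell pepper $0.0066, broccoli $0.0125, spinach $0.0162, sweet potato $0.0207, avocado $0.1192.
With no serving limits, use only bell pepper: 441 mg / 114 mg = 3.868 servings × $0.75 = $2.90.

$2.90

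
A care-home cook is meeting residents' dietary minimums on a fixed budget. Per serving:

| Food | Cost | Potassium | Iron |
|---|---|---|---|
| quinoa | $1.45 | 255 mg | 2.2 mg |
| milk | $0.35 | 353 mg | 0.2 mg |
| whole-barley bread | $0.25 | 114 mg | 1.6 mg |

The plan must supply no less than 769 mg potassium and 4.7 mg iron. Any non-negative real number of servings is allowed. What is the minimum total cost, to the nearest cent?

This is a tiny linear program; its minimum lies at a vertex of the feasible set. List the vertices and price them.
quinoa only: max(769/255, 4.7/2.2) = 3.016 servings → $4.37.
milk only: max(769/353, 4.7/0.2) = 23.5 servings → $8.22.
whole-barley bread only: max(769/114, 4.7/1.6) = 6.746 servings → $1.69.
quinoa + milk with both tight: 2.075 servings and 0.6799 servings → $3.25.
quinoa + whole-barley bread with both targets exact would need a negative amount; discard.
milk + whole-barley bread with both tight: 1.282 servings and 2.777 servings → $1.14.
So the least-cost plan costs $1.14.

$1.14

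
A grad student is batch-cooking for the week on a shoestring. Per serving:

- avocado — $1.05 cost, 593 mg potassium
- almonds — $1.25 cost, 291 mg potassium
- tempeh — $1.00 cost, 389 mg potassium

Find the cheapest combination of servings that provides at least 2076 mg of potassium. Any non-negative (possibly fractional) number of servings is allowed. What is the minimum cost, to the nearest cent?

Cost per mg of potassium: avocado $0.0018, tempeh $0.0026, almonds $0.0043.
With no serving limits, use only avocado: 2076 mg / 593 mg = 3.501 servings × $1.05 = $3.68.

$3.68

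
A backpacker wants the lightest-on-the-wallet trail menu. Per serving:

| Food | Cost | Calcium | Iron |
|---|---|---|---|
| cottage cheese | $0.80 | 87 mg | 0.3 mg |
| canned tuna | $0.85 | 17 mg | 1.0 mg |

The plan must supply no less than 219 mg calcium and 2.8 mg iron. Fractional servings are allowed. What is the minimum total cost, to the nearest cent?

Minimising a linear cost over {calcium ≥ 219, iron ≥ 2.8, servings ≥ 0} — the optimum is at a vertex, using one or two foods.
cottage cheese only: max(219/87, 2.8/0.3) = 9.333 servings → $7.47.
canned tuna only: max(219/17, 2.8/1.0) = 12.88 servings → $10.95.
cottage cheese + canned tuna with both tight: 2.093 servings and 2.172 servings → $3.52.
Cheapest feasible corner: $3.52.

$3.52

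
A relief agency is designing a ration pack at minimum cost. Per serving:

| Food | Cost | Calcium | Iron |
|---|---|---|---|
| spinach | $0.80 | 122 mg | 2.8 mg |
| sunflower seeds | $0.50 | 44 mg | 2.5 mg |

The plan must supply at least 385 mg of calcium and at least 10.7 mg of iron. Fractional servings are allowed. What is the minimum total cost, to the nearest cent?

Two binding constraints pin down two serving amounts, so the optimal mix uses at most two foods. The candidates are each food alone (scaled to the tighter of calcium/iron) and each pair with both constraints tight.
spinach only: max(385/122, 10.7/2.8) = 3.821 servings → $3.06.
sunflower seeds only: max(385/44, 10.7/2.5) = 8.75 servings → $4.38.
spinach + sunflower seeds with both tight: 2.705 servings and 1.251 servings → $2.79.
So the least-cost plan costs $2.79.

$2.79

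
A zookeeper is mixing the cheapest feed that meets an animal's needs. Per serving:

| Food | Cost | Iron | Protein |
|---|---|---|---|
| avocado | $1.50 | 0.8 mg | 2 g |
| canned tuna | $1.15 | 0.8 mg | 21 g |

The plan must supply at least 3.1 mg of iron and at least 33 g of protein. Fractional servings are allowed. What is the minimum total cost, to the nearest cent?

Minimising a linear cost over {iron ≥ 3.1, protein ≥ 33, servings ≥ 0} — the optimum is at a vertex, using one or two foods.
avocado only: max(3.1/0.8, 33/2) = 16.5 servings → $24.75.
canned tuna only: max(3.1/0.8, 33/21) = 3.875 servings → $4.46.
avocado + canned tuna with both tight: 2.546 servings and 1.329 servings → $5.35.
Cheapest feasible corner: $4.46.

$4.46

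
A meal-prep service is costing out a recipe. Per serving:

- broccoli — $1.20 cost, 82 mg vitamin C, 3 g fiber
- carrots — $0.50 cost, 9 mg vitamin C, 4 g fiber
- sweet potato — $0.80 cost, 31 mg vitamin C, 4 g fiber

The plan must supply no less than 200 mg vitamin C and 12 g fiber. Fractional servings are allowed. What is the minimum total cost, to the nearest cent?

$3.40

Minimising a linear cost over {vitamin C ≥ 200, fiber ≥ 12, servings ≥ 0} — the optimum is at a vertex, using one or two foods.
broccoli only: max(200/82, 12/3) = 4 servings → $4.80.
carrots only: max(200/9, 12/4) = 22.22 servings → $11.11.
sweet potato only: max(200/31, 12/4) = 6.452 servings → $5.16.
broccoli + carrots with both tight: 2.299 servings and 1.276 servings → $3.40.
broccoli + sweet potato with both tight: 1.821 servings and 1.634 servings → $3.49.
carrots + sweet potato: the both-tight solution has a negative serving — not a feasible corner.
So the least-cost plan costs $3.40.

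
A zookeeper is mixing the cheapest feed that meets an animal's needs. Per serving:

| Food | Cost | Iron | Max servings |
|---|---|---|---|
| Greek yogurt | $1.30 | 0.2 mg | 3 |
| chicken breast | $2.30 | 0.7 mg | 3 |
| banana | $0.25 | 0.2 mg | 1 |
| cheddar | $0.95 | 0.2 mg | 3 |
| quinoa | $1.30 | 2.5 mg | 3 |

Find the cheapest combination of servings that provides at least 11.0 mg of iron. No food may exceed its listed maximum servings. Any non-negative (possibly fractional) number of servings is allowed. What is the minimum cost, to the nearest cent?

$17.80

Cost per mg of iron: quinoa $0.5200, banana $1.2500, chicken breast $3.2857, cheddar $4.7500, Greek yogurt $6.5000.
Take 3 servings of quinoa: +7.5 mg iron for $3.90 (total $3.90, still need 3.5 mg).
Take 1 serving of banana: +0.2 mg iron for $0.25 (total $4.15, still need 3.3 mg).
Take 3 servings of chicken breast: +2.1 mg iron for $6.90 (total $11.05, still need 1.2 mg).
Take 3 servings of cheddar: +0.6 mg iron for $2.85 (total $13.90, still need 0.6 mg).
Take 3 servings of Greek yogurt: +0.6 mg iron for $3.90 (total $17.80, still need 0.0 mg).
Greedy by cheapest-per-mg is optimal for a single linear constraint, so the minimum cost is $17.80.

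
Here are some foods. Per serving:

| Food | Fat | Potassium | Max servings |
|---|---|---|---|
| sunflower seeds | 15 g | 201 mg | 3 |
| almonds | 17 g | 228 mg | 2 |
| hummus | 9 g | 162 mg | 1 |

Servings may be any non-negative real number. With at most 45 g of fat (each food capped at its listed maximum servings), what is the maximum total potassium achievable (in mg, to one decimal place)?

644.8 mg

Potassium per g fat: hummus 18, almonds 13.41, sunflower seeds 13.4.
Take 1 serving of hummus: uses 9 g fat, +162.0 mg potassium (running total 162.0 mg).
Take 2 servings of almonds: uses 34 g fat, +456.0 mg potassium (running total 618.0 mg).
Take 0.1333 servings of sunflower seeds: uses 2 g fat, +26.8 mg potassium (running total 644.8 mg).
Greedy by best ratio exhausts the fat allowance optimally: 644.8 mg.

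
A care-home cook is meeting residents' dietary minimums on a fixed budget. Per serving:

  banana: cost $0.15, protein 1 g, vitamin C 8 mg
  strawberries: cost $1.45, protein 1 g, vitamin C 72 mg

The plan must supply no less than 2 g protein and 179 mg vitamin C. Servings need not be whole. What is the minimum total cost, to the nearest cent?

This is a tiny linear program; its minimum lies at a vertex of the feasible set. List the vertices and price them.
banana only: max(2/1, 179/8) = 22.38 servings → $3.36.
strawberries only: max(2/1, 179/72) = 2.486 servings → $3.60.
banana + strawberries with both targets exact would need a negative amount; discard.
The minimum over all feasible corners is $3.36.

$3.36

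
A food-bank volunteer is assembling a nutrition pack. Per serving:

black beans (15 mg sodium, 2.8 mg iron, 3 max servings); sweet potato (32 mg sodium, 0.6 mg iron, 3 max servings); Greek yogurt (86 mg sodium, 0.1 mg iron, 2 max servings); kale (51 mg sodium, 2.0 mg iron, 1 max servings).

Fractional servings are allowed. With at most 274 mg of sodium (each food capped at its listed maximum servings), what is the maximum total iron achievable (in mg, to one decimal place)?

12.3 mg

Iron per mg sodium: black beans 0.1867, kale 0.03922, sweet potato 0.01875, Greek yogurt 0.001163.
Take 3 servings of black beans: uses 45 mg sodium, +8.4 mg iron (running total 8.4 mg).
Take 1 serving of kale: uses 51 mg sodium, +2.0 mg iron (running total 10.4 mg).
Take 3 servings of sweet potato: uses 96 mg sodium, +1.8 mg iron (running total 12.2 mg).
Take 0.9535 servings of Greek yogurt: uses 82 mg sodium, +0.1 mg iron (running total 12.3 mg).
Greedy by best ratio exhausts the sodium allowance optimally: 12.3 mg.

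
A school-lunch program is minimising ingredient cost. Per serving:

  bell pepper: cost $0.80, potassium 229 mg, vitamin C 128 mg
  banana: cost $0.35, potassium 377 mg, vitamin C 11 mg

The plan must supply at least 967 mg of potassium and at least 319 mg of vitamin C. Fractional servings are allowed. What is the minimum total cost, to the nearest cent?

$2.31

An LP optimum is at a vertex; with two nutrient constraints at most two foods are used. Check each candidate.
bell pepper only: max(967/229, 319/128) = 4.223 servings → $3.38.
banana only: max(967/377, 319/11) = 29 servings → $10.15.
bell pepper + banana with both tight: 2.397 servings and 1.109 servings → $2.31.
Cheapest feasible corner: $2.31.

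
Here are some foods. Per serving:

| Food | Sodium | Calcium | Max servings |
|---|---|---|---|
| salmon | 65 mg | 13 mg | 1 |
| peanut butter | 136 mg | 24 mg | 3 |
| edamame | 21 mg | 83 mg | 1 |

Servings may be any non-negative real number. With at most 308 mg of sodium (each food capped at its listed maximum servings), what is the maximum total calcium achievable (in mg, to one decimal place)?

135.2 mg

Calcium per mg sodium: edamame 3.952, salmon 0.2, peanut butter 0.1765.
Take 1 serving of edamame: uses 21 mg sodium, +83.0 mg calcium (running total 83.0 mg).
Take 1 serving of salmon: uses 65 mg sodium, +13.0 mg calcium (running total 96.0 mg).
Take 1.632 servings of peanut butter: uses 222 mg sodium, +39.2 mg calcium (running total 135.2 mg).
Greedy by best ratio exhausts the sodium allowance optimally: 135.2 mg.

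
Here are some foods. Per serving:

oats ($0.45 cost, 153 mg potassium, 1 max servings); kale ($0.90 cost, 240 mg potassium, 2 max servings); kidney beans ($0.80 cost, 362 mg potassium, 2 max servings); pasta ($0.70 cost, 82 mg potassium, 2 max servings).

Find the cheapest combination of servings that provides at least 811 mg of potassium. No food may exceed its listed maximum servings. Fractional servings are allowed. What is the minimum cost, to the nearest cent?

Cost per mg of potassium: kidney beans $0.0022, oats $0.0029, kale $0.0037, pasta $0.0085.
Take 2 servings of kidney beans: +724.0 mg potassium for $1.60 (total $1.60, still need 87.0 mg).
Take 0.5686 servings of oats: +87.0 mg potassium for $0.26 (total $1.86, still need 0.0 mg).
Filling from the cheapest source first is optimal under one linear minimum: $1.86.

$1.86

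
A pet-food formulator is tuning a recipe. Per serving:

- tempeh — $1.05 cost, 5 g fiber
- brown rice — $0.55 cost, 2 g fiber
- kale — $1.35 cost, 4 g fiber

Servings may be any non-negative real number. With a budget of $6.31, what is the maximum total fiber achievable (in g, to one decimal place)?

30.0 g

Fiber per dollar: tempeh 4.762, brown rice 3.636, kale 2.963.
With no serving limits, spend the whole cost allowance on tempeh: $6.31 / $1.05 × 5 g = 30.0 g.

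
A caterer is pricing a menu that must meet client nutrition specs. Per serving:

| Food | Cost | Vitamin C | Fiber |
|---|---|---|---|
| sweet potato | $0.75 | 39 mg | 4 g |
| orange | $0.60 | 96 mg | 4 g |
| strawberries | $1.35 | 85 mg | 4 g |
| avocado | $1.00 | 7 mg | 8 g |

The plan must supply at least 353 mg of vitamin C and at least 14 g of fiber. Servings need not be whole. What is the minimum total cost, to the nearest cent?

$2.21

At the optimum either one food covers both requirements or two foods hit both targets exactly; no other combination can be cheaper.
sweet potato only: max(353/39, 14/4) = 9.051 servings → $6.79.
orange only: max(353/96, 14/4) = 3.677 servings → $2.21.
strawberries only: max(353/85, 14/4) = 4.153 servings → $5.61.
avocado only: max(353/7, 14/8) = 50.43 servings → $50.43.
sweet potato + orange: intersection lies outside the first quadrant.
sweet potato + strawberries: intersection lies outside the first quadrant.
sweet potato + avocado: the both-tight solution has a negative serving — not a feasible corner.
orange + strawberries with both targets exact would need a negative amount; discard.
orange + avocado: the both-tight solution has a negative serving — not a feasible corner.
strawberries + avocado: intersection lies outside the first quadrant.
The minimum over all feasible corners is $2.21.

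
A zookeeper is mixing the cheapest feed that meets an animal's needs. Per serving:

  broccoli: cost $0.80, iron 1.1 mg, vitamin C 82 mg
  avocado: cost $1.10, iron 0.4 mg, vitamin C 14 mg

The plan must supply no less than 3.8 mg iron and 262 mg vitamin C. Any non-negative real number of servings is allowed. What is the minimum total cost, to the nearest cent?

$2.76

Check every corner: each single food scaled to meet both minima, and each pair solved so both constraints bind.
broccoli only: max(3.8/1.1, 262/82) = 3.455 servings → $2.76.
avocado only: max(3.8/0.4, 262/14) = 18.71 servings → $20.59.
broccoli + avocado with both tight: 2.966 servings and 1.345 servings → $3.85.
So the least-cost plan costs $2.76.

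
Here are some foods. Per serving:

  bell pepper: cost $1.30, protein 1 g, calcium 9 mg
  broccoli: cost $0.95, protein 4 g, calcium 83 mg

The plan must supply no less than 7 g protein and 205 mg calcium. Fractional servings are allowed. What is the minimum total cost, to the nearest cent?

This is a tiny linear program; its minimum lies at a vertex of the feasible set. List the vertices and price them.
bell pepper only: max(7/1, 205/9) = 22.78 servings → $29.61.
broccoli only: max(7/4, 205/83) = 2.47 servings → $2.35.
bell pepper + broccoli with both targets exact would need a negative amount; discard.
The minimum over all feasible corners is $2.35.

$2.35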